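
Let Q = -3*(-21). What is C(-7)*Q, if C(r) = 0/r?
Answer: 0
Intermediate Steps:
C(r) = 0
Q = 63
C(-7)*Q = 0*63 = 0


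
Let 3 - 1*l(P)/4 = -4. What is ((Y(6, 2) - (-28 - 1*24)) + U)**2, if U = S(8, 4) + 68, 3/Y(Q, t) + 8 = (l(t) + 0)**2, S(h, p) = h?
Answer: 9866647561/602176 ≈ 16385.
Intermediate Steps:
l(P) = 28 (l(P) = 12 - 4*(-4) = 12 + 16 = 28)
Y(Q, t) = 3/776 (Y(Q, t) = 3/(-8 + (28 + 0)**2) = 3/(-8 + 28**2) = 3/(-8 + 784) = 3/776)
U = 76 (U = 8 + 68 = 76)
((Y(6, 2) - (-28 - 1*24)) + U)**2 = ((3/776 - (-28 - 1*24)) + 76)**2 = ((3/776 - (-28 - 24)) + 76)**2 = ((3/776 - 1*(-52)) + 76)**2 = ((3/776 + 52) + 76)**2 = (40355/776 + 76)**2 = (99331/776)**2 = 9866647561/602176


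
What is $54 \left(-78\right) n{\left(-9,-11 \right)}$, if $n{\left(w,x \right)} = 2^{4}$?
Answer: $-67392$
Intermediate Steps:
$n{\left(w,x \right)} = 16$
$54 \left(-78\right) n{\left(-9,-11 \right)} = 54 \left(-78\right) 16 = \left(-4212\right) 16 = -67392$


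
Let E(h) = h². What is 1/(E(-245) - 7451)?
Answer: 1/52574 ≈ 1.9021e-5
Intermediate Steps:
1/(E(-245) - 7451) = 1/((-245)² - 7451) = 1/(60025 - 7451) = 1/52574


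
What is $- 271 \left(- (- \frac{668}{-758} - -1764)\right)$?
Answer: $\frac{181269190}{379} \approx 4.7828 \cdot 10^{5}$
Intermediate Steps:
$- 271 \left(- (- \frac{668}{-758} - -1764)\right) = - 271 \left(- (\left(-668\right) \left(- \frac{1}{758}\right) + 1764)\right) = - 271 \left(- (\frac{334}{379} + 1764)\right) = - 271 \left(\left(-1\right) \frac{668890}{379}\right) = \left(-271\right) \left(- \frac{668890}{379}\right) = \frac{181269190}{379}$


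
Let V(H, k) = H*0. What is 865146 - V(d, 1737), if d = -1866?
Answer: 865146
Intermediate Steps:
V(H, k) = 0
865146 - V(d, 1737) = 865146 - 1*0 = 865146 + 0 = 865146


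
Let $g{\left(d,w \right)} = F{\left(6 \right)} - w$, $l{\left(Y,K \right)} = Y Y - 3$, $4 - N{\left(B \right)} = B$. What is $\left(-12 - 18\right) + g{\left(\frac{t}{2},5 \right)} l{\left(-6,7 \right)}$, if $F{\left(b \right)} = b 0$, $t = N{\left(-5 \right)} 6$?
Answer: $-195$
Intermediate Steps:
$N{\left(B \right)} = 4 - B$
$t = 54$ ($t = \left(4 - -5\right) 6 = \left(4 + 5\right) 6 = 9 \cdot 6 = 54$)
$F{\left(b \right)} = 0$
$l{\left(Y,K \right)} = -3 + Y^{2}$ ($l{\left(Y,K \right)} = Y^{2} - 3 = -3 + Y^{2}$)
$g{\left(d,w \right)} = - w$ ($g{\left(d,w \right)} = 0 - w = - w$)
$\left(-12 - 18\right) + g{\left(\frac{t}{2},5 \right)} l{\left(-6,7 \right)} = \left(-12 - 18\right) + \left(-1\right) 5 \left(-3 + \left(-6\right)^{2}\right) = -30 - 5 \left(-3 + 36\right) = -30 - 165 = -195$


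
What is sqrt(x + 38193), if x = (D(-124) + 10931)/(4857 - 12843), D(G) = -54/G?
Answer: sqrt(19344826397721)/22506 ≈ 195.43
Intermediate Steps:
x = -677749/495132 (x = (-54/(-124) + 10931)/(4857 - 12843) = (-54*(-1/124) + 10931)/(-7986) = (27/62 + 10931)*(-1/7986) = (677749/62)*(-1/7986) = -677749/495132 ≈ -1.3688)
sqrt(x + 38193) = sqrt(-677749/495132 + 38193) = sqrt(18909898727/495132) = sqrt(19344826397721)/22506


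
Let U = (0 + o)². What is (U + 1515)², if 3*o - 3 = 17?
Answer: 196981225/81 ≈ 2.4319e+6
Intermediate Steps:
o = 20/3 (o = 1 + (⅓)*17 = 1 + 17/3 = 20/3 ≈ 6.6667)
U = 400/9 (U = (0 + 20/3)² = (20/3)² = 400/9 ≈ 44.444)
(U + 1515)² = (400/9 + 1515)² = (14035/9)² = 196981225/81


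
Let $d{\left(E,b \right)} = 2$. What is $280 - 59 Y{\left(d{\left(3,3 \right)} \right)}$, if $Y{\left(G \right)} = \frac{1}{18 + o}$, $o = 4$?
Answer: $\frac{6101}{22} \approx 277.32$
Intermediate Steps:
$Y{\left(G \right)} = \frac{1}{22}$ ($Y{\left(G \right)} = \frac{1}{18 + 4} = \frac{1}{22}$)
$280 - 59 Y{\left(d{\left(3,3 \right)} \right)} = 280 - \frac{59}{22} = \frac{6101}{22}$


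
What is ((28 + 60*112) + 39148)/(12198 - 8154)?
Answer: 11474/1011 ≈ 11.349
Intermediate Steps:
((28 + 60*112) + 39148)/(12198 - 8154) = ((28 + 6720) + 39148)/4044 = (6748 + 39148)*(1/4044) = 45896*(1/4044) = 11474/1011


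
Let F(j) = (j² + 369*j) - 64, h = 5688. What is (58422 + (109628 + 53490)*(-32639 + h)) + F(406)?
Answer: -4395820210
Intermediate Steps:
F(j) = -64 + j² + 369*j
(58422 + (109628 + 53490)*(-32639 + h)) + F(406) = (58422 + (109628 + 53490)*(-32639 + 5688)) + (-64 + 406² + 369*406) = (58422 + 163118*(-26951)) + (-64 + 164836 + 149814) = (58422 - 4396193218) + 314586 = -4396134796 + 314586 = -4395820210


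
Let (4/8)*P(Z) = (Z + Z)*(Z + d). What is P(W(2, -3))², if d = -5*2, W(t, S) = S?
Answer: 24336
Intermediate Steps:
d = -10
P(Z) = 4*Z*(-10 + Z) (P(Z) = 2*((Z + Z)*(Z - 10)) = 2*((2*Z)*(-10 + Z)) = 2*(2*Z*(-10 + Z)) = 4*Z*(-10 + Z))
P(W(2, -3))² = (4*(-3)*(-10 - 3))² = (4*(-3)*(-13))² = 156² = 24336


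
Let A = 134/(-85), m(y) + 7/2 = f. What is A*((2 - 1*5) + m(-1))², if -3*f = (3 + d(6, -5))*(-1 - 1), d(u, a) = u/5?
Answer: -91723/4250 ≈ -21.582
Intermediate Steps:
d(u, a) = u/5 (d(u, a) = u*(⅕) = u/5)
f = 14/5 (f = -(3 + (⅕)*6)*(-1 - 1)/3 = -(3 + 6/5)*(-2)/3 = -7*(-2)/5 = -⅓*(-42/5) = 14/5 ≈ 2.8000)
m(y) = -7/10 (m(y) = -7/2 + 14/5 = -7/10)
A = -134/85 (A = 134*(-1/85) = -134/85 ≈ -1.5765)
A*((2 - 1*5) + m(-1))² = -134*((2 - 1*5) - 7/10)²/85 = -134*((2 - 5) - 7/10)²/85 = -134*(-3 - 7/10)²/85 = -134*(-37/10)²/85 = -134/85*1369/100 = -91723/4250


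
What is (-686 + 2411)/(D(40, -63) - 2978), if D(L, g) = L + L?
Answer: -25/42 ≈ -0.59524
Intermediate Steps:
D(L, g) = 2*L
(-686 + 2411)/(D(40, -63) - 2978) = (-686 + 2411)/(2*40 - 2978) = 1725/(80 - 2978) = 1725/(-2898) = 1725*(-1/2898) = -25/42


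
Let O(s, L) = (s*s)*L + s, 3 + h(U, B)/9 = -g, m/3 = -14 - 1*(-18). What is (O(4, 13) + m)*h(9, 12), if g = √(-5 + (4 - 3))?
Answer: -6048 - 4032*I ≈ -6048.0 - 4032.0*I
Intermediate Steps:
m = 12 (m = 3*(-14 - 1*(-18)) = 3*(-14 + 18) = 3*4 = 12)
g = 2*I (g = √(-5 + 1) = √(-4) = 2*I ≈ 2.0*I)
h(U, B) = -27 - 18*I (h(U, B) = -27 + 9*(-2*I) = -27 - 18*I)
O(s, L) = s + L*s² (O(s, L) = s²*L + s = L*s² + s = s + L*s²)
(O(4, 13) + m)*h(9, 12) = (4*(1 + 13*4) + 12)*(-27 - 18*I) = (4*(1 + 52) + 12)*(-27 - 18*I) = (4*53 + 12)*(-27 - 18*I) = (212 + 12)*(-27 - 18*I) = 224*(-27 - 18*I) = -6048 - 4032*I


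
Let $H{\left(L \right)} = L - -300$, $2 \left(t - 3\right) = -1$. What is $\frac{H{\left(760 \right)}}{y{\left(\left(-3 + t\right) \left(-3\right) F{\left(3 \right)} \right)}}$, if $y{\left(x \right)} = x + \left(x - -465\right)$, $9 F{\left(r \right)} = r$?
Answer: $\frac{530}{233} \approx 2.2747$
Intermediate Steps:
$t = \frac{5}{2}$ ($t = 3 + \frac{1}{2} \left(-1\right) = 3 - \frac{1}{2} = \frac{5}{2} \approx 2.5$)
$F{\left(r \right)} = \frac{r}{9}$
$H{\left(L \right)} = 300 + L$ ($H{\left(L \right)} = L + 300 = 300 + L$)
$y{\left(x \right)} = 465 + 2 x$ ($y{\left(x \right)} = x + \left(x + 465\right) = x + \left(465 + x\right) = 465 + 2 x$)
$\frac{H{\left(760 \right)}}{y{\left(\left(-3 + t\right) \left(-3\right) F{\left(3 \right)} \right)}} = \frac{300 + 760}{465 + 2 \left(-3 + \frac{5}{2}\right) \left(-3\right) \frac{1}{9} \cdot 3} = \frac{1060}{465 + 2 \left(- \frac{1}{2}\right) \left(-3\right) \frac{1}{3}} = \frac{1060}{465 + 2 \cdot \frac{3}{2} \cdot \frac{1}{3}} = \frac{1060}{465 + 2 \cdot \frac{1}{2}} = \frac{1060}{465 + 1} = \frac{1060}{466} = 1060 \cdot \frac{1}{466} = \frac{530}{233}$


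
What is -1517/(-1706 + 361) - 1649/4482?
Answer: 4581289/6028290 ≈ 0.75996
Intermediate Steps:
-1517/(-1706 + 361) - 1649/4482 = -1517/(-1345) - 1649*1/4482 = -1517*(-1/1345) - 1649/4482 = 1517/1345 - 1649/4482 = 4581289/6028290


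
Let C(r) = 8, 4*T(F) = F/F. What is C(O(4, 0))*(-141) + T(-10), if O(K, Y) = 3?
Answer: -4511/4 ≈ -1127.8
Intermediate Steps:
T(F) = ¼ (T(F) = (F/F)/4 = (¼)*1 = ¼)
C(O(4, 0))*(-141) + T(-10) = 8*(-141) + ¼ = -1128 + ¼ = -4511/4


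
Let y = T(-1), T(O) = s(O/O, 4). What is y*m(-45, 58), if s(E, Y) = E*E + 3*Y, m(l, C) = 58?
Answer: 754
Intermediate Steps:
s(E, Y) = E² + 3*Y
T(O) = 13 (T(O) = (O/O)² + 3*4 = 1² + 12 = 1 + 12 = 13)
y = 13
y*m(-45, 58) = 13*58 = 754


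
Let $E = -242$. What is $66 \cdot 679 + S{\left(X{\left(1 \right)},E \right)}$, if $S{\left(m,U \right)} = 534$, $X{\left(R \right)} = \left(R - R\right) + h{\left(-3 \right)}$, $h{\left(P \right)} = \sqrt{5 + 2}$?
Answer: $45348$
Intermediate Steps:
$h{\left(P \right)} = \sqrt{7}$
$X{\left(R \right)} = \sqrt{7}$ ($X{\left(R \right)} = \left(R - R\right) + \sqrt{7} = 0 + \sqrt{7} = \sqrt{7}$)
$66 \cdot 679 + S{\left(X{\left(1 \right)},E \right)} = 66 \cdot 679 + 534 = 44814 + 534 = 45348$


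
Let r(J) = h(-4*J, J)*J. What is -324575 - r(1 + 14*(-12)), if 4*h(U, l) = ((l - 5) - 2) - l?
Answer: -1299469/4 ≈ -3.2487e+5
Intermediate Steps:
h(U, l) = -7/4 (h(U, l) = (((l - 5) - 2) - l)/4 = (((-5 + l) - 2) - l)/4 = ((-7 + l) - l)/4 = (¼)*(-7) = -7/4)
r(J) = -7*J/4
-324575 - r(1 + 14*(-12)) = -324575 - (-7)*(1 + 14*(-12))/4 = -324575 - (-7)*(1 - 168)/4 = -324575 - (-7)*(-167)/4 = -324575 - 1*1169/4 = -324575 - 1169/4 = -1299469/4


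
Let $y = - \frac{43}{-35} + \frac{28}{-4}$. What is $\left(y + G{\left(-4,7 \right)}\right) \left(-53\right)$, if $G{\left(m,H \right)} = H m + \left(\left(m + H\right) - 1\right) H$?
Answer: $\frac{36676}{35} \approx 1047.9$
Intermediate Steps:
$G{\left(m,H \right)} = H m + H \left(-1 + H + m\right)$ ($G{\left(m,H \right)} = H m + \left(\left(H + m\right) - 1\right) H = H m + \left(-1 + H + m\right) H = H m + H \left(-1 + H + m\right)$)
$y = - \frac{202}{35}$ ($y = \left(-43\right) \left(- \frac{1}{35}\right) + 28 \left(- \frac{1}{4}\right) = \frac{43}{35} - 7 = - \frac{202}{35} \approx -5.7714$)
$\left(y + G{\left(-4,7 \right)}\right) \left(-53\right) = \left(- \frac{202}{35} + 7 \left(-1 + 7 + 2 \left(-4\right)\right)\right) \left(-53\right) = \left(- \frac{202}{35} + 7 \left(-1 + 7 - 8\right)\right) \left(-53\right) = \left(- \frac{202}{35} + 7 \left(-2\right)\right) \left(-53\right) = \left(- \frac{202}{35} - 14\right) \left(-53\right) = \left(- \frac{692}{35}\right) \left(-53\right) = \frac{36676}{35}$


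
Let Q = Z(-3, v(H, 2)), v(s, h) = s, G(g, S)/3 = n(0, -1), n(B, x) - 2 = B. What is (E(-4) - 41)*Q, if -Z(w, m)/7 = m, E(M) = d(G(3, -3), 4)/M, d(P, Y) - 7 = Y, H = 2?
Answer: 1225/2 ≈ 612.50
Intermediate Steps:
n(B, x) = 2 + B
G(g, S) = 6 (G(g, S) = 3*(2 + 0) = 3*2 = 6)
d(P, Y) = 7 + Y
E(M) = 11/M (E(M) = (7 + 4)/M = 11/M)
Z(w, m) = -7*m
Q = -14 (Q = -7*2 = -14)
(E(-4) - 41)*Q = (11/(-4) - 41)*(-14) = (11*(-¼) - 41)*(-14) = (-11/4 - 41)*(-14) = -175/4*(-14) = 1225/2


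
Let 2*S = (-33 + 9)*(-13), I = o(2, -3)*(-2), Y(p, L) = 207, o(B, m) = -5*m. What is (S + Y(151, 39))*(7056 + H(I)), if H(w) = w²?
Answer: 2888028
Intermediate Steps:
I = -30 (I = -5*(-3)*(-2) = 15*(-2) = -30)
S = 156 (S = ((-33 + 9)*(-13))/2 = (-24*(-13))/2 = (½)*312 = 156)
(S + Y(151, 39))*(7056 + H(I)) = (156 + 207)*(7056 + (-30)²) = 363*(7056 + 900) = 363*7956 = 2888028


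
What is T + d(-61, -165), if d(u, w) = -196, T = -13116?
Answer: -13312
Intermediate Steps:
T + d(-61, -165) = -13116 - 196 = -13312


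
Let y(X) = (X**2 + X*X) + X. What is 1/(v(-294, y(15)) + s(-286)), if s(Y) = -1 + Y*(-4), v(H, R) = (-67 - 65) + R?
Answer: 1/1476 ≈ 0.00067751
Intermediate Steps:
y(X) = X + 2*X**2 (y(X) = (X**2 + X**2) + X = 2*X**2 + X = X + 2*X**2)
v(H, R) = -132 + R
s(Y) = -1 - 4*Y
1/(v(-294, y(15)) + s(-286)) = 1/((-132 + 15*(1 + 2*15)) + (-1 - 4*(-286))) = 1/((-132 + 15*(1 + 30)) + (-1 + 1144)) = 1/((-132 + 15*31) + 1143) = 1/((-132 + 465) + 1143) = 1/(333 + 1143) = 1/1476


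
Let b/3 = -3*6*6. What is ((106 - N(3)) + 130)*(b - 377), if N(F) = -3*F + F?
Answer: -169642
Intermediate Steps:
b = -324 (b = 3*(-3*6*6) = 3*(-18*6) = 3*(-108) = -324)
N(F) = -2*F
((106 - N(3)) + 130)*(b - 377) = ((106 - (-2)*3) + 130)*(-324 - 377) = ((106 - 1*(-6)) + 130)*(-701) = ((106 + 6) + 130)*(-701) = (112 + 130)*(-701) = 242*(-701) = -169642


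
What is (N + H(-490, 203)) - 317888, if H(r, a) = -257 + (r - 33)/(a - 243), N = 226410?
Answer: -3668877/40 ≈ -91722.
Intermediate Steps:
H(r, a) = -257 + (-33 + r)/(-243 + a)
(N + H(-490, 203)) - 317888 = (226410 + (62418 - 490 - 257*203)/(-243 + 203)) - 317888 = (226410 + (62418 - 490 - 52171)/(-40)) - 317888 = (226410 - 1/40*9757) - 317888 = (226410 - 9757/40) - 317888 = 9046643/40 - 317888 = -3668877/40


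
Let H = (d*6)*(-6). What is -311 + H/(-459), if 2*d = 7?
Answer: -15847/51 ≈ -310.73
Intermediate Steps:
d = 7/2 (d = (1/2)*7 = 7/2 ≈ 3.5000)
H = -126 (H = ((7/2)*6)*(-6) = 21*(-6) = -126)
-311 + H/(-459) = -311 - 126/(-459) = -311 - 126*(-1/459) = -311 + 14/51 = -15847/51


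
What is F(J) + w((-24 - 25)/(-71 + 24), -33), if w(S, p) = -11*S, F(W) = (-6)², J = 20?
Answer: 1153/47 ≈ 24.532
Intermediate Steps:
F(W) = 36
F(J) + w((-24 - 25)/(-71 + 24), -33) = 36 - 11*(-24 - 25)/(-71 + 24) = 36 - (-539)/(-47) = 36 - (-539)*(-1)/47 = 36 - 11*49/47 = 36 - 539/47 = 1153/47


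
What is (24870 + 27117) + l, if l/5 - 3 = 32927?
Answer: 216637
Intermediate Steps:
l = 164650 (l = 15 + 5*32927 = 15 + 164635 = 164650)
(24870 + 27117) + l = (24870 + 27117) + 164650 = 51987 + 164650 = 216637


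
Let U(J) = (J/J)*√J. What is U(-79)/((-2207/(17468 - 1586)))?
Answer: -15882*I*√79/2207 ≈ -63.961*I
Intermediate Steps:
U(J) = √J (U(J) = 1*√J = √J)
U(-79)/((-2207/(17468 - 1586))) = √(-79)/((-2207/(17468 - 1586))) = (I*√79)/((-2207/15882)) = (I*√79)/((-2207*1/15882)) = (I*√79)/(-2207/15882) = (I*√79)*(-15882/2207) = -15882*I*√79/2207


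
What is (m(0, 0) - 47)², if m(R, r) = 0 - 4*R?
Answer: 2209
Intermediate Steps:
m(R, r) = -4*R (m(R, r) = 0 - 4*R = -4*R)
(m(0, 0) - 47)² = (-4*0 - 47)² = (0 - 47)² = (-47)² = 2209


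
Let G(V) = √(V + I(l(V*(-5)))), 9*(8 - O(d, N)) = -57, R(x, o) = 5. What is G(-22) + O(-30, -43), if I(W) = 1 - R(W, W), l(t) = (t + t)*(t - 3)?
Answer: 43/3 + I*√26 ≈ 14.333 + 5.099*I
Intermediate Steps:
O(d, N) = 43/3 (O(d, N) = 8 - ⅑*(-57) = 8 + 19/3 = 43/3)
l(t) = 2*t*(-3 + t) (l(t) = (2*t)*(-3 + t) = 2*t*(-3 + t))
I(W) = -4 (I(W) = 1 - 1*5 = 1 - 5 = -4)
G(V) = √(-4 + V) (G(V) = √(V - 4) = √(-4 + V))
G(-22) + O(-30, -43) = √(-4 - 22) + 43/3 = √(-26) + 43/3 = I*√26 + 43/3 = 43/3 + I*√26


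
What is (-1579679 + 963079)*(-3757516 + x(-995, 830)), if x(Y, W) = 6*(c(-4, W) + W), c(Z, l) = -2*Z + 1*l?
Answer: 2310713432800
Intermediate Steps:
c(Z, l) = l - 2*Z (c(Z, l) = -2*Z + l = l - 2*Z)
x(Y, W) = 48 + 12*W (x(Y, W) = 6*((W - 2*(-4)) + W) = 6*((W + 8) + W) = 6*((8 + W) + W) = 6*(8 + 2*W) = 48 + 12*W)
(-1579679 + 963079)*(-3757516 + x(-995, 830)) = (-1579679 + 963079)*(-3757516 + (48 + 12*830)) = -616600*(-3757516 + (48 + 9960)) = -616600*(-3757516 + 10008) = -616600*(-3747508) = 2310713432800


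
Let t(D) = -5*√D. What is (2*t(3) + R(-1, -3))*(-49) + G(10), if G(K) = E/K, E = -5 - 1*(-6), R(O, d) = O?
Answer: 491/10 + 490*√3 ≈ 897.80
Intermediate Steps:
E = 1 (E = -5 + 6 = 1)
G(K) = 1/K
(2*t(3) + R(-1, -3))*(-49) + G(10) = (2*(-5*√3) - 1)*(-49) + 1/10 = (-10*√3 - 1)*(-49) + ⅒ = (-1 - 10*√3)*(-49) + ⅒ = (49 + 490*√3) + ⅒ = 491/10 + 490*√3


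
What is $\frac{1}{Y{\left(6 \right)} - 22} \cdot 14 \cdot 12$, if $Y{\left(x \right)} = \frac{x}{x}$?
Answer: $-8$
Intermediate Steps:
$Y{\left(x \right)} = 1$
$\frac{1}{Y{\left(6 \right)} - 22} \cdot 14 \cdot 12 = \frac{1}{1 - 22} \cdot 14 \cdot 12 = \frac{1}{-21} \cdot 14 \cdot 12 = \left(- \frac{1}{21}\right) 14 \cdot 12 = \left(- \frac{2}{3}\right) 12 = -8$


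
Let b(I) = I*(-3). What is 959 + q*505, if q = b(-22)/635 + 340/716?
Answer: 28445636/22733 ≈ 1251.3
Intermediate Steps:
b(I) = -3*I
q = 65789/113665 (q = -3*(-22)/635 + 340/716 = 66*(1/635) + 340*(1/716) = 66/635 + 85/179 = 65789/113665 ≈ 0.57880)
959 + q*505 = 959 + (65789/113665)*505 = 959 + 6644689/22733 = 28445636/22733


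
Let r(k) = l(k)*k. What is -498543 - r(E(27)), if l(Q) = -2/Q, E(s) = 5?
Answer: -498541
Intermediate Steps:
r(k) = -2 (r(k) = (-2/k)*k = -2)
-498543 - r(E(27)) = -498543 - 1*(-2) = -498543 + 2 = -498541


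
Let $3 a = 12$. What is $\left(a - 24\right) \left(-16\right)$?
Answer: $320$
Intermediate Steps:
$a = 4$ ($a = \frac{1}{3} \cdot 12 = 4$)
$\left(a - 24\right) \left(-16\right) = \left(4 - 24\right) \left(-16\right) = \left(-20\right) \left(-16\right) = 320$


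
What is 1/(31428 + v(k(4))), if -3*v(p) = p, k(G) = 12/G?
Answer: 1/31427 ≈ 3.1820e-5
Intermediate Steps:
v(p) = -p/3
1/(31428 + v(k(4))) = 1/(31428 - 4/4) = 1/(31428 - ⅓*3) = 1/(31428 - 1) = 1/31427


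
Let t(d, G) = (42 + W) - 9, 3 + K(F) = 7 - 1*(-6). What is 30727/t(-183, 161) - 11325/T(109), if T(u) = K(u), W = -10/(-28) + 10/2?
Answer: -355949/1074 ≈ -331.42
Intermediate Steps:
W = 75/14 (W = -10*(-1/28) + 10*(½) = 5/14 + 5 = 75/14 ≈ 5.3571)
K(F) = 10 (K(F) = -3 + (7 - 1*(-6)) = -3 + (7 + 6) = -3 + 13 = 10)
T(u) = 10
t(d, G) = 537/14 (t(d, G) = (42 + 75/14) - 9 = 663/14 - 9 = 537/14)
30727/t(-183, 161) - 11325/T(109) = 30727/(537/14) - 11325/10 = 30727*(14/537) - 11325*⅒ = 430178/537 - 2265/2 = -355949/1074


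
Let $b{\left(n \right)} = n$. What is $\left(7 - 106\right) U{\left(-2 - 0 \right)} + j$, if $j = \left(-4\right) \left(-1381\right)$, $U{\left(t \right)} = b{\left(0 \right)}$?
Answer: $5524$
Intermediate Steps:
$U{\left(t \right)} = 0$
$j = 5524$
$\left(7 - 106\right) U{\left(-2 - 0 \right)} + j = \left(7 - 106\right) 0 + 5524 = \left(-99\right) 0 + 5524 = 0 + 5524 = 5524$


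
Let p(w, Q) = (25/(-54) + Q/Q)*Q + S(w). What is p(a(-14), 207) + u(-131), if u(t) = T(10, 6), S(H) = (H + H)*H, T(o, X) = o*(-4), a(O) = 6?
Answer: 859/6 ≈ 143.17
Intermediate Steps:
T(o, X) = -4*o
S(H) = 2*H**2 (S(H) = (2*H)*H = 2*H**2)
u(t) = -40 (u(t) = -4*10 = -40)
p(w, Q) = 2*w**2 + 29*Q/54 (p(w, Q) = (25/(-54) + Q/Q)*Q + 2*w**2 = (25*(-1/54) + 1)*Q + 2*w**2 = (-25/54 + 1)*Q + 2*w**2 = 29*Q/54 + 2*w**2 = 2*w**2 + 29*Q/54)
p(a(-14), 207) + u(-131) = (2*6**2 + (29/54)*207) - 40 = (2*36 + 667/6) - 40 = (72 + 667/6) - 40 = 1099/6 - 40 = 859/6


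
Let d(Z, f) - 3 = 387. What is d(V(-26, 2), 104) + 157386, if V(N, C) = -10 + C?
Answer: 157776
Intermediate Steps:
d(Z, f) = 390 (d(Z, f) = 3 + 387 = 390)
d(V(-26, 2), 104) + 157386 = 390 + 157386 = 157776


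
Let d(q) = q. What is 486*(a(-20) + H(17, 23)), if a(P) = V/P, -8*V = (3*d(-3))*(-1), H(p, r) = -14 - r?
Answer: -1436373/80 ≈ -17955.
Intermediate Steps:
V = -9/8 (V = -3*(-3)*(-1)/8 = -(-9)*(-1)/8 = -⅛*9 = -9/8 ≈ -1.1250)
a(P) = -9/(8*P)
486*(a(-20) + H(17, 23)) = 486*(-9/8/(-20) + (-14 - 1*23)) = 486*(-9/8*(-1/20) + (-14 - 23)) = 486*(9/160 - 37) = 486*(-5911/160) = -1436373/80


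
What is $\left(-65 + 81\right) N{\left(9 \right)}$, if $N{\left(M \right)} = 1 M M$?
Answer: $1296$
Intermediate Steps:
$N{\left(M \right)} = M^{2}$ ($N{\left(M \right)} = M M = M^{2}$)
$\left(-65 + 81\right) N{\left(9 \right)} = \left(-65 + 81\right) 9^{2} = 16 \cdot 81 = 1296$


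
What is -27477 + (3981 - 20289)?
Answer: -43785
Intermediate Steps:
-27477 + (3981 - 20289) = -27477 - 16308 = -43785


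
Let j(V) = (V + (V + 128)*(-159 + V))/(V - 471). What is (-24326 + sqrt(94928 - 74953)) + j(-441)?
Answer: -392503/16 + 5*sqrt(799) ≈ -24390.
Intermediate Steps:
j(V) = (V + (-159 + V)*(128 + V))/(-471 + V) (j(V) = (V + (128 + V)*(-159 + V))/(-471 + V) = (V + (-159 + V)*(128 + V))/(-471 + V))
(-24326 + sqrt(94928 - 74953)) + j(-441) = (-24326 + sqrt(94928 - 74953)) + (-20352 + (-441)**2 - 30*(-441))/(-471 - 441) = (-24326 + sqrt(19975)) + (-20352 + 194481 + 13230)/(-912) = (-24326 + 5*sqrt(799)) - 1/912*187359 = (-24326 + 5*sqrt(799)) - 3287/16 = -392503/16 + 5*sqrt(799)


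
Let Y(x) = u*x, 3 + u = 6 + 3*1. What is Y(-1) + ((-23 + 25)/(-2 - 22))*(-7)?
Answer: -65/12 ≈ -5.4167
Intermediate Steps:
u = 6 (u = -3 + (6 + 3*1) = -3 + (6 + 3) = -3 + 9 = 6)
Y(x) = 6*x
Y(-1) + ((-23 + 25)/(-2 - 22))*(-7) = 6*(-1) + ((-23 + 25)/(-2 - 22))*(-7) = -6 + (2/(-24))*(-7) = -6 + (2*(-1/24))*(-7) = -6 - 1/12*(-7) = -6 + 7/12 = -65/12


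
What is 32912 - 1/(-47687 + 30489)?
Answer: 566020577/17198 ≈ 32912.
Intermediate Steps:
32912 - 1/(-47687 + 30489) = 32912 - 1/(-17198) = 32912 - 1*(-1/17198) = 32912 + 1/17198 = 566020577/17198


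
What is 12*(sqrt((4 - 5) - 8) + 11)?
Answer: 132 + 36*I ≈ 132.0 + 36.0*I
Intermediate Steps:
12*(sqrt((4 - 5) - 8) + 11) = 12*(sqrt(-1 - 8) + 11) = 12*(sqrt(-9) + 11) = 12*(3*I + 11) = 12*(11 + 3*I) = 132 + 36*I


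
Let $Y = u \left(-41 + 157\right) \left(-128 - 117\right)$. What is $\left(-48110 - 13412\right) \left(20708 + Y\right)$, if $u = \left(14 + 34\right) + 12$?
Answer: $103633316824$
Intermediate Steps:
$u = 60$ ($u = 48 + 12 = 60$)
$Y = -1705200$ ($Y = 60 \left(-41 + 157\right) \left(-128 - 117\right) = 60 \cdot 116 \left(-245\right) = 60 \left(-28420\right) = -1705200$)
$\left(-48110 - 13412\right) \left(20708 + Y\right) = \left(-48110 - 13412\right) \left(20708 - 1705200\right) = \left(-61522\right) \left(-1684492\right) = 103633316824$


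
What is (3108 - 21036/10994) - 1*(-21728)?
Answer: 136512974/5497 ≈ 24834.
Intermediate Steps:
(3108 - 21036/10994) - 1*(-21728) = (3108 - 21036*1/10994) + 21728 = (3108 - 10518/5497) + 21728 = 17074158/5497 + 21728 = 136512974/5497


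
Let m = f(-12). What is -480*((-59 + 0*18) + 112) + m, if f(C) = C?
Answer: -25452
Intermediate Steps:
m = -12
-480*((-59 + 0*18) + 112) + m = -480*((-59 + 0*18) + 112) - 12 = -480*((-59 + 0) + 112) - 12 = -480*(-59 + 112) - 12 = -480*53 - 12 = -25440 - 12 = -25452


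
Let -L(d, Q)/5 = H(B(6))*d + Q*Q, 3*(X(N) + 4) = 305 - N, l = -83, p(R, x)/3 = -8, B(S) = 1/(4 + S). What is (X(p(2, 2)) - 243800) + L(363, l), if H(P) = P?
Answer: -1669925/6 ≈ -2.7832e+5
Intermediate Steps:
p(R, x) = -24 (p(R, x) = 3*(-8) = -24)
X(N) = 293/3 - N/3 (X(N) = -4 + (305 - N)/3 = -4 + (305/3 - N/3) = 293/3 - N/3)
L(d, Q) = -5*Q² - d/2 (L(d, Q) = -5*(d/(4 + 6) + Q*Q) = -5*(d/10 + Q²) = -5*(Q² + d/10) = -5*Q² - d/2)
(X(p(2, 2)) - 243800) + L(363, l) = ((293/3 - ⅓*(-24)) - 243800) + (-5*(-83)² - ½*363) = ((293/3 + 8) - 243800) + (-5*6889 - 363/2) = (317/3 - 243800) + (-34445 - 363/2) = -731083/3 - 69253/2 = -1669925/6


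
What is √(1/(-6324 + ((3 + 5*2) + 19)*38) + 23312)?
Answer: 9*√1877311315/2554 ≈ 152.68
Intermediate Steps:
√(1/(-6324 + ((3 + 5*2) + 19)*38) + 23312) = √(1/(-6324 + ((3 + 10) + 19)*38) + 23312) = √(1/(-6324 + (13 + 19)*38) + 23312) = √(1/(-6324 + 32*38) + 23312) = √(1/(-6324 + 1216) + 23312) = √(1/(-5108) + 23312) = √(-1/5108 + 23312) = √(119077695/5108) = 9*√1877311315/2554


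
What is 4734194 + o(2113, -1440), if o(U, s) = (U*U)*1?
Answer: 9198963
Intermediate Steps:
o(U, s) = U² (o(U, s) = U²*1 = U²)
4734194 + o(2113, -1440) = 4734194 + 2113² = 4734194 + 4464769 = 9198963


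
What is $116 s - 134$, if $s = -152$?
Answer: $-17766$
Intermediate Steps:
$116 s - 134 = 116 \left(-152\right) - 134 = -17632 - 134 = -17766$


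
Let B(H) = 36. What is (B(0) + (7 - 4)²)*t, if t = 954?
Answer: 42930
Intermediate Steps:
(B(0) + (7 - 4)²)*t = (36 + (7 - 4)²)*954 = (36 + 3²)*954 = (36 + 9)*954 = 45*954 = 42930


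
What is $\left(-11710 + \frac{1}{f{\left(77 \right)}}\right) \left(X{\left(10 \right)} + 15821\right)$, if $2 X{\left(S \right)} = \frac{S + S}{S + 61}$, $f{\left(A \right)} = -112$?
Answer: $- \frac{1473232850821}{7952} \approx -1.8527 \cdot 10^{8}$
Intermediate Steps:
$X{\left(S \right)} = \frac{S}{61 + S}$ ($X{\left(S \right)} = \frac{\left(S + S\right) \frac{1}{S + 61}}{2} = \frac{2 S \frac{1}{61 + S}}{2} = \frac{S}{61 + S}$)
$\left(-11710 + \frac{1}{f{\left(77 \right)}}\right) \left(X{\left(10 \right)} + 15821\right) = \left(-11710 + \frac{1}{-112}\right) \left(\frac{10}{61 + 10} + 15821\right) = \left(-11710 - \frac{1}{112}\right) \left(\frac{10}{71} + 15821\right) = - \frac{1311521 \left(10 \cdot \frac{1}{71} + 15821\right)}{112} = - \frac{1311521 \left(\frac{10}{71} + 15821\right)}{112} = \left(- \frac{1311521}{112}\right) \frac{1123301}{71} = - \frac{1473232850821}{7952}$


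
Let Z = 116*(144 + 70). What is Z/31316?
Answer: 6206/7829 ≈ 0.79269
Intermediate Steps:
Z = 24824 (Z = 116*214 = 24824)
Z/31316 = 24824/31316 = 24824*(1/31316) = 6206/7829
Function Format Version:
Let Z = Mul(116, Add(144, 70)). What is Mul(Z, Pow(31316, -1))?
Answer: Rational(6206, 7829) ≈ 0.79269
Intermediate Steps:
Z = 24824 (Z = Mul(116, 214) = 24824)
Mul(Z, Pow(31316, -1)) = Mul(24824, Pow(31316, -1)) = Mul(24824, Rational(1, 31316)) = Rational(6206, 7829)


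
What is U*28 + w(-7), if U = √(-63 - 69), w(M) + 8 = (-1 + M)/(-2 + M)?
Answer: -64/9 + 56*I*√33 ≈ -7.1111 + 321.7*I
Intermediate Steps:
w(M) = -8 + (-1 + M)/(-2 + M)
U = 2*I*√33 (U = √(-132) = 2*I*√33 ≈ 11.489*I)
U*28 + w(-7) = (2*I*√33)*28 + (15 - 7*(-7))/(-2 - 7) = 56*I*√33 + (15 + 49)/(-9) = 56*I*√33 - ⅑*64 = 56*I*√33 - 64/9 = -64/9 + 56*I*√33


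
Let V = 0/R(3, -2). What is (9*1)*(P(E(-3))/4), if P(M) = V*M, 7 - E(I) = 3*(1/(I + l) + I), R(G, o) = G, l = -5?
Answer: 0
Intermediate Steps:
V = 0 (V = 0/3 = 0*(⅓) = 0)
E(I) = 7 - 3*I - 3/(-5 + I) (E(I) = 7 - 3*(1/(I - 5) + I) = 7 - 3*(1/(-5 + I) + I) = 7 - 3*(I + 1/(-5 + I)) = 7 - (3*I + 3/(-5 + I)) = 7 + (-3*I - 3/(-5 + I)) = 7 - 3*I - 3/(-5 + I))
P(M) = 0 (P(M) = 0*M = 0)
(9*1)*(P(E(-3))/4) = (9*1)*(0/4) = 9*(0*(¼)) = 9*0 = 0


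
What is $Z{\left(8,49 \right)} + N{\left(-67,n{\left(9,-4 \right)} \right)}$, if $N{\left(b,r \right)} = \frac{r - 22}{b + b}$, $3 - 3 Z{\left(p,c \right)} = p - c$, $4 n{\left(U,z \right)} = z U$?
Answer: $\frac{5989}{402} \approx 14.898$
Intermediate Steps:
$n{\left(U,z \right)} = \frac{U z}{4}$ ($n{\left(U,z \right)} = \frac{z U}{4} = \frac{U z}{4}$)
$Z{\left(p,c \right)} = 1 - \frac{p}{3} + \frac{c}{3}$ ($Z{\left(p,c \right)} = 1 - \frac{p - c}{3} = 1 + \left(- \frac{p}{3} + \frac{c}{3}\right) = 1 - \frac{p}{3} + \frac{c}{3}$)
$N{\left(b,r \right)} = \frac{-22 + r}{2 b}$
$Z{\left(8,49 \right)} + N{\left(-67,n{\left(9,-4 \right)} \right)} = \left(1 - \frac{8}{3} + \frac{1}{3} \cdot 49\right) + \frac{-22 + \frac{1}{4} \cdot 9 \left(-4\right)}{2 \left(-67\right)} = \left(1 - \frac{8}{3} + \frac{49}{3}\right) + \frac{1}{2} \left(- \frac{1}{67}\right) \left(-22 - 9\right) = \frac{44}{3} + \frac{1}{2} \left(- \frac{1}{67}\right) \left(-31\right) = \frac{44}{3} + \frac{31}{134} = \frac{5989}{402}$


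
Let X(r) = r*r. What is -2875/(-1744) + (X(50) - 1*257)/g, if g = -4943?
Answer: 10299333/8620592 ≈ 1.1947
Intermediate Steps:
X(r) = r**2
-2875/(-1744) + (X(50) - 1*257)/g = -2875/(-1744) + (50**2 - 1*257)/(-4943) = -2875*(-1/1744) + (2500 - 257)*(-1/4943) = 2875/1744 + 2243*(-1/4943) = 2875/1744 - 2243/4943 = 10299333/8620592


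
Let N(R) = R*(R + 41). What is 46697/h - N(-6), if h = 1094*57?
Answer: 13141877/62358 ≈ 210.75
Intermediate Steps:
h = 62358
N(R) = R*(41 + R)
46697/h - N(-6) = 46697/62358 - (-6)*(41 - 6) = 46697*(1/62358) - (-6)*35 = 46697/62358 - 1*(-210) = 46697/62358 + 210 = 13141877/62358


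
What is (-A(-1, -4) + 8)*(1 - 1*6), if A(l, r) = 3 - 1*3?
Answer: -40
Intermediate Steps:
A(l, r) = 0 (A(l, r) = 3 - 3 = 0)
(-A(-1, -4) + 8)*(1 - 1*6) = (-1*0 + 8)*(1 - 1*6) = (0 + 8)*(1 - 6) = 8*(-5) = -40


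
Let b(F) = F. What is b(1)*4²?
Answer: 16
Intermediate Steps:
b(1)*4² = 1*4² = 1*16 = 16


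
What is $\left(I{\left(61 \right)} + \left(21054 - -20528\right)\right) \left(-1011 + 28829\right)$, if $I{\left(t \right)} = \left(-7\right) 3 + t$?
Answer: $1157840796$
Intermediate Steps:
$I{\left(t \right)} = -21 + t$
$\left(I{\left(61 \right)} + \left(21054 - -20528\right)\right) \left(-1011 + 28829\right) = \left(\left(-21 + 61\right) + \left(21054 - -20528\right)\right) \left(-1011 + 28829\right) = \left(40 + \left(21054 + 20528\right)\right) 27818 = \left(40 + 41582\right) 27818 = 41622 \cdot 27818 = 1157840796$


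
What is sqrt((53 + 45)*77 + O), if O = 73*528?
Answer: sqrt(46090) ≈ 214.69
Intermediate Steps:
O = 38544
sqrt((53 + 45)*77 + O) = sqrt((53 + 45)*77 + 38544) = sqrt(98*77 + 38544) = sqrt(7546 + 38544) = sqrt(46090)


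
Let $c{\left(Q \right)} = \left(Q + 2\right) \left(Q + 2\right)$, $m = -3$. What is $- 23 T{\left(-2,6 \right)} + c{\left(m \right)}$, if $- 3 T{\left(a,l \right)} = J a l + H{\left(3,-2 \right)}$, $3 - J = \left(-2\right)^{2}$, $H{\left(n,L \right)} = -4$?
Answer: $\frac{187}{3} \approx 62.333$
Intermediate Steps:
$J = -1$ ($J = 3 - \left(-2\right)^{2} = 3 - 4 = -1$)
$c{\left(Q \right)} = \left(2 + Q\right)^{2}$ ($c{\left(Q \right)} = \left(2 + Q\right) \left(2 + Q\right) = \left(2 + Q\right)^{2}$)
$T{\left(a,l \right)} = \frac{4}{3} + \frac{a l}{3}$ ($T{\left(a,l \right)} = - \frac{- a l - 4}{3} = - \frac{-4 - a l}{3} = \frac{4}{3} + \frac{a l}{3}$)
$- 23 T{\left(-2,6 \right)} + c{\left(m \right)} = - 23 \left(\frac{4}{3} + \frac{1}{3} \left(-2\right) 6\right) + \left(2 - 3\right)^{2} = - 23 \left(\frac{4}{3} - 4\right) + \left(-1\right)^{2} = \left(-23\right) \left(- \frac{8}{3}\right) + 1 = \frac{184}{3} + 1 = \frac{187}{3}$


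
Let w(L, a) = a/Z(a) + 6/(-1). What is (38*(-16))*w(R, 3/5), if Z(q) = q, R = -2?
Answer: 3040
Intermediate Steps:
w(L, a) = -5 (w(L, a) = a/a + 6/(-1) = 1 + 6*(-1) = 1 - 6 = -5)
(38*(-16))*w(R, 3/5) = (38*(-16))*(-5) = -608*(-5) = 3040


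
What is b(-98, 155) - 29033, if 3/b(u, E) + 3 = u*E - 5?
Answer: -147081179/5066 ≈ -29033.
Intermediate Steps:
b(u, E) = 3/(-8 + E*u) (b(u, E) = 3/(-3 + (u*E - 5)) = 3/(-3 + (E*u - 5)) = 3/(-3 + (-5 + E*u)) = 3/(-8 + E*u))
b(-98, 155) - 29033 = 3/(-8 + 155*(-98)) - 29033 = 3/(-8 - 15190) - 29033 = 3/(-15198) - 29033 = 3*(-1/15198) - 29033 = -1/5066 - 29033 = -147081179/5066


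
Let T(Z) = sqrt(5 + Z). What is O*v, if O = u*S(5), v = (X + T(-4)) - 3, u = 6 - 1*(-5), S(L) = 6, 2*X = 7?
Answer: 99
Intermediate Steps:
X = 7/2 (X = (1/2)*7 = 7/2 ≈ 3.5000)
u = 11 (u = 6 + 5 = 11)
v = 3/2 (v = (7/2 + sqrt(5 - 4)) - 3 = (7/2 + sqrt(1)) - 3 = (7/2 + 1) - 3 = 9/2 - 3 = 3/2 ≈ 1.5000)
O = 66 (O = 11*6 = 66)
O*v = 66*(3/2) = 99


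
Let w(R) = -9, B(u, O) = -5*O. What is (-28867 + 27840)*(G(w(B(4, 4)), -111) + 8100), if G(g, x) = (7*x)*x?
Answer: -96894369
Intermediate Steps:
G(g, x) = 7*x**2
(-28867 + 27840)*(G(w(B(4, 4)), -111) + 8100) = (-28867 + 27840)*(7*(-111)**2 + 8100) = -1027*(7*12321 + 8100) = -1027*(86247 + 8100) = -1027*94347 = -96894369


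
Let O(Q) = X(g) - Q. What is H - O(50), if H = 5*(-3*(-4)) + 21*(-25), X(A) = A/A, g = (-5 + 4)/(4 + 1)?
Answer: -416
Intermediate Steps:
g = -1/5 ≈ -0.20000
X(A) = 1
O(Q) = 1 - Q
H = -465 (H = 5*12 - 525 = 60 - 525 = -465)
H - O(50) = -465 - (1 - 1*50) = -465 - (1 - 50) = -465 - 1*(-49) = -465 + 49 = -416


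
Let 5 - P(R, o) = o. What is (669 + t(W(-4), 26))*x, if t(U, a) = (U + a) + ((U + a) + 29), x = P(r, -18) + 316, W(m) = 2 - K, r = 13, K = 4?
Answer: 252894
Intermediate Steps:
P(R, o) = 5 - o
W(m) = -2 (W(m) = 2 - 1*4 = 2 - 4 = -2)
x = 339 (x = (5 - 1*(-18)) + 316 = (5 + 18) + 316 = 23 + 316 = 339)
t(U, a) = 29 + 2*U + 2*a (t(U, a) = (U + a) + (29 + U + a) = 29 + 2*U + 2*a)
(669 + t(W(-4), 26))*x = (669 + (29 + 2*(-2) + 2*26))*339 = (669 + (29 - 4 + 52))*339 = (669 + 77)*339 = 746*339 = 252894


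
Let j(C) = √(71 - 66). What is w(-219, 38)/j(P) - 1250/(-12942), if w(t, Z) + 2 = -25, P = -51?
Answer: 625/6471 - 27*√5/5 ≈ -11.978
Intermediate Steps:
j(C) = √5
w(t, Z) = -27 (w(t, Z) = -2 - 25 = -27)
w(-219, 38)/j(P) - 1250/(-12942) = -27*√5/5 - 1250/(-12942) = -27*√5/5 - 1250*(-1/12942) = -27*√5/5 + 625/6471 = 625/6471 - 27*√5/5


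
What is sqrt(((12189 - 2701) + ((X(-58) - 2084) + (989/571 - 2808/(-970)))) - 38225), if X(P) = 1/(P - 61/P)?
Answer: 2*I*sqrt(716229346128874324690)/304905435 ≈ 175.55*I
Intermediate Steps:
sqrt(((12189 - 2701) + ((X(-58) - 2084) + (989/571 - 2808/(-970)))) - 38225) = sqrt(((12189 - 2701) + ((-58/(-61 + (-58)**2) - 2084) + (989/571 - 2808/(-970)))) - 38225) = sqrt((9488 + ((-58/(-61 + 3364) - 2084) + (989*(1/571) - 2808*(-1/970)))) - 38225) = sqrt((9488 + ((-58/3303 - 2084) + (989/571 + 1404/485))) - 38225) = sqrt((9488 + ((-58*1/3303 - 2084) + 1281349/276935)) - 38225) = sqrt((9488 + ((-58/3303 - 2084) + 1281349/276935)) - 38225) = sqrt((9488 + (-6883510/3303 + 1281349/276935)) - 38225) = sqrt((9488 - 1902052546103/914716305) - 38225) = sqrt(6776775755737/914716305 - 38225) = sqrt(-28188255002888/914716305) = 2*I*sqrt(716229346128874324690)/304905435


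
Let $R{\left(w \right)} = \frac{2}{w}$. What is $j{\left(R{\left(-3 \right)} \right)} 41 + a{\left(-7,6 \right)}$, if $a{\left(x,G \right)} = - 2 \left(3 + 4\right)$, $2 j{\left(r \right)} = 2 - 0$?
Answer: $27$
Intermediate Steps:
$j{\left(r \right)} = 1$ ($j{\left(r \right)} = \frac{2 - 0}{2} = \frac{2 + 0}{2} = \frac{1}{2} \cdot 2 = 1$)
$a{\left(x,G \right)} = -14$ ($a{\left(x,G \right)} = \left(-2\right) 7 = -14$)
$j{\left(R{\left(-3 \right)} \right)} 41 + a{\left(-7,6 \right)} = 1 \cdot 41 - 14 = 41 - 14 = 27$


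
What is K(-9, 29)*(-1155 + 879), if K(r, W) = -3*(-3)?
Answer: -2484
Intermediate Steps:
K(r, W) = 9
K(-9, 29)*(-1155 + 879) = 9*(-1155 + 879) = 9*(-276) = -2484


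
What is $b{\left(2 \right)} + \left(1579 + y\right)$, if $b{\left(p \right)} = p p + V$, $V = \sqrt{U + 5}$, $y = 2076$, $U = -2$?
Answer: $3659 + \sqrt{3} \approx 3660.7$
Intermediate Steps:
$V = \sqrt{3}$ ($V = \sqrt{-2 + 5} = \sqrt{3} \approx 1.732$)
$b{\left(p \right)} = \sqrt{3} + p^{2}$ ($b{\left(p \right)} = p p + \sqrt{3} = p^{2} + \sqrt{3} = \sqrt{3} + p^{2}$)
$b{\left(2 \right)} + \left(1579 + y\right) = \left(\sqrt{3} + 2^{2}\right) + \left(1579 + 2076\right) = \left(\sqrt{3} + 4\right) + 3655 = \left(4 + \sqrt{3}\right) + 3655 = 3659 + \sqrt{3}$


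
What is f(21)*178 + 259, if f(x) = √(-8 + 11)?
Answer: 259 + 178*√3 ≈ 567.30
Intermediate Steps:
f(x) = √3
f(21)*178 + 259 = √3*178 + 259 = 178*√3 + 259 = 259 + 178*√3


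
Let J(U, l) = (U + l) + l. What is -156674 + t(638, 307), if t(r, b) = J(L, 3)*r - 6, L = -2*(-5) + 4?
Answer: -143920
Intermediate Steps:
L = 14 (L = 10 + 4 = 14)
J(U, l) = U + 2*l
t(r, b) = -6 + 20*r (t(r, b) = (14 + 2*3)*r - 6 = (14 + 6)*r - 6 = 20*r - 6 = -6 + 20*r)
-156674 + t(638, 307) = -156674 + (-6 + 20*638) = -156674 + (-6 + 12760) = -156674 + 12754 = -143920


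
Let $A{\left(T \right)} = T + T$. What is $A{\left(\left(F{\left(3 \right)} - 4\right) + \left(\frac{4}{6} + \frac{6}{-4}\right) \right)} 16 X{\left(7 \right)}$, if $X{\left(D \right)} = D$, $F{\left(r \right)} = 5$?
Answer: $\frac{112}{3} \approx 37.333$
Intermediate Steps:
$A{\left(T \right)} = 2 T$
$A{\left(\left(F{\left(3 \right)} - 4\right) + \left(\frac{4}{6} + \frac{6}{-4}\right) \right)} 16 X{\left(7 \right)} = 2 \left(\left(5 - 4\right) + \left(\frac{4}{6} + \frac{6}{-4}\right)\right) 16 \cdot 7 = 2 \left(1 + \left(4 \cdot \frac{1}{6} + 6 \left(- \frac{1}{4}\right)\right)\right) 16 \cdot 7 = 2 \left(1 + \left(\frac{2}{3} - \frac{3}{2}\right)\right) 16 \cdot 7 = 2 \left(1 - \frac{5}{6}\right) 16 \cdot 7 = 2 \cdot \frac{1}{6} \cdot 16 \cdot 7 = \frac{1}{3} \cdot 16 \cdot 7 = \frac{16}{3} \cdot 7 = \frac{112}{3}$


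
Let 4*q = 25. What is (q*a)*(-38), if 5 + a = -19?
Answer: 5700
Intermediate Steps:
a = -24 (a = -5 - 19 = -24)
q = 25/4 (q = (¼)*25 = 25/4 ≈ 6.2500)
(q*a)*(-38) = ((25/4)*(-24))*(-38) = -150*(-38) = 5700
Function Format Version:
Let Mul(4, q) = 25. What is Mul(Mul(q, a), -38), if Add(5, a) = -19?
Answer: 5700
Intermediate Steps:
a = -24 (a = Add(-5, -19) = -24)
q = Rational(25, 4) (q = Mul(Rational(1, 4), 25) = Rational(25, 4) ≈ 6.2500)
Mul(Mul(q, a), -38) = Mul(Mul(Rational(25, 4), -24), -38) = Mul(-150, -38) = 5700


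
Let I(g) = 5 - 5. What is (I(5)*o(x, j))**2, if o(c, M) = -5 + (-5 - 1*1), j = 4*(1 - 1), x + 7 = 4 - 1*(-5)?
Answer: 0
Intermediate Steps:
I(g) = 0
x = 2 (x = -7 + (4 - 1*(-5)) = -7 + (4 + 5) = -7 + 9 = 2)
j = 0 (j = 4*0 = 0)
o(c, M) = -11 (o(c, M) = -5 + (-5 - 1) = -5 - 6 = -11)
(I(5)*o(x, j))**2 = (0*(-11))**2 = 0**2 = 0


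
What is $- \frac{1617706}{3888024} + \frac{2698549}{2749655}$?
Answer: $\frac{3021944942873}{5345362315860} \approx 0.56534$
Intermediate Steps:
$- \frac{1617706}{3888024} + \frac{2698549}{2749655} = \left(-1617706\right) \frac{1}{3888024} + 2698549 \cdot \frac{1}{2749655} = - \frac{808853}{1944012} + \frac{2698549}{2749655} = \frac{3021944942873}{5345362315860}$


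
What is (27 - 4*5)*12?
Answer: 84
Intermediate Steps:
(27 - 4*5)*12 = (27 - 20)*12 = 7*12 = 84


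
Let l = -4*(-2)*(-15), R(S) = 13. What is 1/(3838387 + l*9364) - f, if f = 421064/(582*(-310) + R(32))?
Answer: 1143065568655/489752145749 ≈ 2.3340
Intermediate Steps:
l = -120 (l = 8*(-15) = -120)
f = -421064/180407 (f = 421064/(582*(-310) + 13) = 421064/(-180420 + 13) = 421064/(-180407) = 421064*(-1/180407) = -421064/180407 ≈ -2.3340)
1/(3838387 + l*9364) - f = 1/(3838387 - 120*9364) - 1*(-421064/180407) = 1/(3838387 - 1123680) + 421064/180407 = 1/2714707 + 421064/180407 = 1143065568655/489752145749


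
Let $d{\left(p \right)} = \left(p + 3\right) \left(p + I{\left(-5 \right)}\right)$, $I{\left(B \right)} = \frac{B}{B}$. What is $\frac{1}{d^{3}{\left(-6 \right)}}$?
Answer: $\frac{1}{3375} \approx 0.0002963$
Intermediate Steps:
$I{\left(B \right)} = 1$
$d{\left(p \right)} = \left(1 + p\right) \left(3 + p\right)$ ($d{\left(p \right)} = \left(p + 3\right) \left(p + 1\right) = \left(3 + p\right) \left(1 + p\right) = \left(1 + p\right) \left(3 + p\right)$)
$\frac{1}{d^{3}{\left(-6 \right)}} = \frac{1}{\left(3 + \left(-6\right)^{2} + 4 \left(-6\right)\right)^{3}} = \frac{1}{\left(3 + 36 - 24\right)^{3}} = \frac{1}{15^{3}} = \frac{1}{3375}$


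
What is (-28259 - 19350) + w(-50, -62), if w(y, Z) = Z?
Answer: -47671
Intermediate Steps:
(-28259 - 19350) + w(-50, -62) = (-28259 - 19350) - 62 = -47609 - 62 = -47671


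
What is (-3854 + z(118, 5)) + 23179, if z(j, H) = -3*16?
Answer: 19277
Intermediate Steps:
z(j, H) = -48
(-3854 + z(118, 5)) + 23179 = (-3854 - 48) + 23179 = -3902 + 23179 = 19277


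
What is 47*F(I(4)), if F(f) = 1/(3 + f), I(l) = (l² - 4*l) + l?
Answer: 47/7 ≈ 6.7143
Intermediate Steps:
I(l) = l² - 3*l
47*F(I(4)) = 47/(3 + 4*(-3 + 4)) = 47/(3 + 4*1) = 47/(3 + 4) = 47/7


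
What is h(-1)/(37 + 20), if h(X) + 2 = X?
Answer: -1/19 ≈ -0.052632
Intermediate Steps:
h(X) = -2 + X
h(-1)/(37 + 20) = (-2 - 1)/(37 + 20) = -3/57 = (1/57)*(-3) = -1/19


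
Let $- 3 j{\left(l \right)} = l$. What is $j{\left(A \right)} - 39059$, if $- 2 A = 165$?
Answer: $- \frac{78063}{2} \approx -39032.0$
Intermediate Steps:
$A = - \frac{165}{2}$ ($A = \left(- \frac{1}{2}\right) 165 = - \frac{165}{2} \approx -82.5$)
$j{\left(l \right)} = - \frac{l}{3}$
$j{\left(A \right)} - 39059 = \left(- \frac{1}{3}\right) \left(- \frac{165}{2}\right) - 39059 = \frac{55}{2} - 39059 = - \frac{78063}{2}$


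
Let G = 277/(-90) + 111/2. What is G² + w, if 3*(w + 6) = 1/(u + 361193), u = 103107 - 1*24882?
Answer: 2439969951233/889821450 ≈ 2742.1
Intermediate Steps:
u = 78225 (u = 103107 - 24882 = 78225)
G = 2359/45 (G = 277*(-1/90) + 111*(½) = -277/90 + 111/2 = 2359/45 ≈ 52.422)
w = -7909523/1318254 (w = -6 + 1/(3*(78225 + 361193)) = -6 + (⅓)/439418 = -6 + (⅓)*(1/439418) = -6 + 1/1318254 = -7909523/1318254 ≈ -6.0000)
G² + w = (2359/45)² - 7909523/1318254 = 5564881/2025 - 7909523/1318254 = 2439969951233/889821450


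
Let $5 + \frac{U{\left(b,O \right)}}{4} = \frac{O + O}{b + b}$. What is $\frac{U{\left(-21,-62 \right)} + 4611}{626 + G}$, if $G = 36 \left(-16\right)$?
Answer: $\frac{96659}{1050} \approx 92.056$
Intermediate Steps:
$U{\left(b,O \right)} = -20 + \frac{4 O}{b}$ ($U{\left(b,O \right)} = -20 + 4 \frac{O + O}{b + b} = -20 + 4 \frac{2 O}{2 b} = -20 + 4 \cdot 2 O \frac{1}{2 b} = -20 + 4 \frac{O}{b} = -20 + \frac{4 O}{b}$)
$G = -576$
$\frac{U{\left(-21,-62 \right)} + 4611}{626 + G} = \frac{\left(-20 + 4 \left(-62\right) \frac{1}{-21}\right) + 4611}{626 - 576} = \frac{\left(-20 + 4 \left(-62\right) \left(- \frac{1}{21}\right)\right) + 4611}{50} = \left(\left(-20 + \frac{248}{21}\right) + 4611\right) \frac{1}{50} = \left(- \frac{172}{21} + 4611\right) \frac{1}{50} = \frac{96659}{21} \cdot \frac{1}{50} = \frac{96659}{1050}$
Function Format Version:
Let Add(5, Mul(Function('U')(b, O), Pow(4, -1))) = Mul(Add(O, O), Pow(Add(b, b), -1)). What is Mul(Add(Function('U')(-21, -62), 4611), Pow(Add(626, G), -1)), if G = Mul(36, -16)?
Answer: Rational(96659, 1050) ≈ 92.056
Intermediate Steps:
Function('U')(b, O) = Add(-20, Mul(4, O, Pow(b, -1))) (Function('U')(b, O) = Add(-20, Mul(4, Mul(Add(O, O), Pow(Add(b, b), -1)))) = Add(-20, Mul(4, Mul(Mul(2, O), Pow(Mul(2, b), -1)))) = Add(-20, Mul(4, Mul(Mul(2, O), Mul(Rational(1, 2), Pow(b, -1))))) = Add(-20, Mul(4, Mul(O, Pow(b, -1)))) = Add(-20, Mul(4, O, Pow(b, -1))))
G = -576
Mul(Add(Function('U')(-21, -62), 4611), Pow(Add(626, G), -1)) = Mul(Add(Add(-20, Mul(4, -62, Pow(-21, -1))), 4611), Pow(Add(626, -576), -1)) = Mul(Add(Add(-20, Mul(4, -62, Rational(-1, 21))), 4611), Pow(50, -1)) = Mul(Add(Add(-20, Rational(248, 21)), 4611), Rational(1, 50)) = Mul(Add(Rational(-172, 21), 4611), Rational(1, 50)) = Mul(Rational(96659, 21), Rational(1, 50)) = Rational(96659, 1050)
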